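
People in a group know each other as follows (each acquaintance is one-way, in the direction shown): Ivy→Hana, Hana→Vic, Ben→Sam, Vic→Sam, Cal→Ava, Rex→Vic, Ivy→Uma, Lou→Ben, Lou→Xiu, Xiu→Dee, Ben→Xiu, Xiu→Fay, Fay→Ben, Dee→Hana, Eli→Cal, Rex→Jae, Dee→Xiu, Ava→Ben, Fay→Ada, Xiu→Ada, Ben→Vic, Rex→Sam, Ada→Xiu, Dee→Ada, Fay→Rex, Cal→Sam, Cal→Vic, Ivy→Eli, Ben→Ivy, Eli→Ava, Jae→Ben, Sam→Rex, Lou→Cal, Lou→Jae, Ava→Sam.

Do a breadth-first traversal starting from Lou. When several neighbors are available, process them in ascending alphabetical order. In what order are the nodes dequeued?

Visit Lou; enqueue Ben, Cal, Jae, Xiu → queue [Ben, Cal, Jae, Xiu]
Visit Ben; enqueue Ivy, Sam, Vic → queue [Cal, Jae, Xiu, Ivy, Sam, Vic]
Visit Cal; enqueue Ava → queue [Jae, Xiu, Ivy, Sam, Vic, Ava]
Visit Jae → queue [Xiu, Ivy, Sam, Vic, Ava]
Visit Xiu; enqueue Ada, Dee, Fay → queue [Ivy, Sam, Vic, Ava, Ada, Dee, Fay]
Visit Ivy; enqueue Eli, Hana, Uma → queue [Sam, Vic, Ava, Ada, Dee, Fay, Eli, Hana, Uma]
Visit Sam; enqueue Rex → queue [Vic, Ava, Ada, Dee, Fay, Eli, Hana, Uma, Rex]
Visit Vic → queue [Ava, Ada, Dee, Fay, Eli, Hana, Uma, Rex]
Visit Ava → queue [Ada, Dee, Fay, Eli, Hana, Uma, Rex]
Visit Ada → queue [Dee, Fay, Eli, Hana, Uma, Rex]
Visit Dee → queue [Fay, Eli, Hana, Uma, Rex]
Visit Fay → queue [Eli, Hana, Uma, Rex]
Visit Eli → queue [Hana, Uma, Rex]
Visit Hana → queue [Uma, Rex]
Visit Uma → queue [Rex]
Visit Rex → queue []

Lou -> Ben -> Cal -> Jae -> Xiu -> Ivy -> Sam -> Vic -> Ava -> Ada -> Dee -> Fay -> Eli -> Hana -> Uma -> Rex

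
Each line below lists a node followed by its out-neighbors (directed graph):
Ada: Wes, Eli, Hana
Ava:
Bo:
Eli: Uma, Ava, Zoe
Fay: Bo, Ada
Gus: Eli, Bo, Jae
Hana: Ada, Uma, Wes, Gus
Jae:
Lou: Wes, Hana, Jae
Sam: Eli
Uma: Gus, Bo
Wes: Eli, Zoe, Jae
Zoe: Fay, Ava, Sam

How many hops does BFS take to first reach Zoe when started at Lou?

2

Level 0: Lou
Level 1: Hana, Jae, Wes
Level 2: Ada, Eli, Gus, Uma, Zoe
Level 3: Ava, Bo, Fay, Sam
Zoe first appears at level 2.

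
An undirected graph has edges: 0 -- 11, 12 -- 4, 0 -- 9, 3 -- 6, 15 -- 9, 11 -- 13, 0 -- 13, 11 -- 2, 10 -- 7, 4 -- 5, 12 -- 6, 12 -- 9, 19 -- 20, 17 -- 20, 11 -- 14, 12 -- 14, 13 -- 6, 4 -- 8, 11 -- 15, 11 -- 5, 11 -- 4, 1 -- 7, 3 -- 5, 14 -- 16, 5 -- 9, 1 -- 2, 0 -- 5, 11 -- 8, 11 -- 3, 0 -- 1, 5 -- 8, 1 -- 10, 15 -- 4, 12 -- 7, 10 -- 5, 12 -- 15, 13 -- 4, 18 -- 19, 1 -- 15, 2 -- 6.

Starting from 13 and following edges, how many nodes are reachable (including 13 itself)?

BFS from 13 visits: 13, 11, 6, 4, 0, 15, 14, 8, 5, 3, 2, 12, 9, 1, 16, 10, 7
Reachable nodes: 17 of 21 total.

17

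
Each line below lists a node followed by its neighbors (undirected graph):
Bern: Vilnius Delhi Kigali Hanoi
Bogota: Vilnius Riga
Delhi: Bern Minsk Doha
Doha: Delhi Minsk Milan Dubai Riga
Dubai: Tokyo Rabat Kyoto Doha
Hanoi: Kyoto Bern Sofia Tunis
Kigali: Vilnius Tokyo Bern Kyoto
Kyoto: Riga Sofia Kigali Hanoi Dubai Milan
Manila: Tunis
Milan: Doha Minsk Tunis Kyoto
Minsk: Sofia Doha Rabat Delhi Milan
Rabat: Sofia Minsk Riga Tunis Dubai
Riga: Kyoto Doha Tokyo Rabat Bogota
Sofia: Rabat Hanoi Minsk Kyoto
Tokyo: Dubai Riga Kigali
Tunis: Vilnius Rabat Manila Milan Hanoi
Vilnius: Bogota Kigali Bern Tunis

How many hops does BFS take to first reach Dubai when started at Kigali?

2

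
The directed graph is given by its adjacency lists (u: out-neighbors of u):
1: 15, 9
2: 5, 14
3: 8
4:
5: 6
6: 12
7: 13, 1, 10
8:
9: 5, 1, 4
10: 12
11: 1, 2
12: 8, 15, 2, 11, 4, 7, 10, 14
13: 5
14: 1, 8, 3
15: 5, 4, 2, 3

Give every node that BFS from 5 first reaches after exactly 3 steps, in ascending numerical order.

2, 4, 7, 8, 10, 11, 14, 15

Level 0: 5
Level 1: 6
Level 2: 12
Level 3: 2, 4, 7, 8, 10, 11, 14, 15
Level 4: 1, 3, 13
Level 5: 9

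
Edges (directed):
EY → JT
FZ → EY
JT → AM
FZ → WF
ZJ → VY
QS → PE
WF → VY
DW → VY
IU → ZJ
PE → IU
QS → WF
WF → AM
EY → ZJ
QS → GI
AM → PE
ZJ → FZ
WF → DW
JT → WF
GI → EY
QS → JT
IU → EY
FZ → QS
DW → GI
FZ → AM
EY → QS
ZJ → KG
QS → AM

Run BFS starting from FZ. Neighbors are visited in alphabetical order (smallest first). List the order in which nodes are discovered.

Visit FZ; enqueue AM, EY, QS, WF → queue [AM, EY, QS, WF]
Visit AM; enqueue PE → queue [EY, QS, WF, PE]
Visit EY; enqueue JT, ZJ → queue [QS, WF, PE, JT, ZJ]
Visit QS; enqueue GI → queue [WF, PE, JT, ZJ, GI]
Visit WF; enqueue DW, VY → queue [PE, JT, ZJ, GI, DW, VY]
Visit PE; enqueue IU → queue [JT, ZJ, GI, DW, VY, IU]
Visit JT → queue [ZJ, GI, DW, VY, IU]
Visit ZJ; enqueue KG → queue [GI, DW, VY, IU, KG]
Visit GI → queue [DW, VY, IU, KG]
Visit DW → queue [VY, IU, KG]
Visit VY → queue [IU, KG]
Visit IU → queue [KG]
Visit KG → queue []

FZ -> AM -> EY -> QS -> WF -> PE -> JT -> ZJ -> GI -> DW -> VY -> IU -> KG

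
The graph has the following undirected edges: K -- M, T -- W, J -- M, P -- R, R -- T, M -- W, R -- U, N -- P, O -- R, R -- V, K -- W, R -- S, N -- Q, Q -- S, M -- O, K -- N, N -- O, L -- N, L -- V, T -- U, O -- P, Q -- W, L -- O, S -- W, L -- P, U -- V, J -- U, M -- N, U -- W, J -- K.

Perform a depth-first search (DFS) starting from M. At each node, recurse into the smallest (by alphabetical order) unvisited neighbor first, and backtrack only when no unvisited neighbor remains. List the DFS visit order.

Visit M
M → J
J → K
K → N
N → L
L → O
O → P
P → R
R → S
S → Q
Q → W
W → T
T → U
U → V

M -> J -> K -> N -> L -> O -> P -> R -> S -> Q -> W -> T -> U -> V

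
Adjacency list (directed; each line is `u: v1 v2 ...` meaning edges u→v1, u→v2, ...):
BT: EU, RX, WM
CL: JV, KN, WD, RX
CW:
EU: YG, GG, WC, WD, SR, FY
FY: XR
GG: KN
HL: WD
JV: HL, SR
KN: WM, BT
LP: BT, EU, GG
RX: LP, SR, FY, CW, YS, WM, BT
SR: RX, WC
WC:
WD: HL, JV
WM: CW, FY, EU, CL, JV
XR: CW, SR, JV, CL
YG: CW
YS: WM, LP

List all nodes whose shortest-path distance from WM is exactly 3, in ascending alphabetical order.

Level 0: WM
Level 1: CL, CW, EU, FY, JV
Level 2: GG, HL, KN, RX, SR, WC, WD, XR, YG
Level 3: BT, LP, YS

BT, LP, YS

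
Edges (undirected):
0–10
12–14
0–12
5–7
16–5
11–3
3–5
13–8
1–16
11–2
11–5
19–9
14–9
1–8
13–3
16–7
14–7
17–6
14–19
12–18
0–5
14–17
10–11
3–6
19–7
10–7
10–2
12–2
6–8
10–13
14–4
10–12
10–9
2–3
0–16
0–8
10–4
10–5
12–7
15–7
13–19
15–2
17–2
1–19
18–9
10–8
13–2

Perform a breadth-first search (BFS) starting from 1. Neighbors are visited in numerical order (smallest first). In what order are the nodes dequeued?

1, 8, 16, 19, 0, 6, 10, 13, 5, 7, 9, 14, 12, 3, 17, 2, 4, 11, 15, 18

Visit 1; enqueue 8, 16, 19 → queue [8, 16, 19]
Visit 8; enqueue 0, 6, 10, 13 → queue [16, 19, 0, 6, 10, 13]
Visit 16; enqueue 5, 7 → queue [19, 0, 6, 10, 13, 5, 7]
Visit 19; enqueue 9, 14 → queue [0, 6, 10, 13, 5, 7, 9, 14]
Visit 0; enqueue 12 → queue [6, 10, 13, 5, 7, 9, 14, 12]
Visit 6; enqueue 3, 17 → queue [10, 13, 5, 7, 9, 14, 12, 3, 17]
Visit 10; enqueue 2, 4, 11 → queue [13, 5, 7, 9, 14, 12, 3, 17, 2, 4, 11]
Visit 13 → queue [5, 7, 9, 14, 12, 3, 17, 2, 4, 11]
Visit 5 → queue [7, 9, 14, 12, 3, 17, 2, 4, 11]
Visit 7; enqueue 15 → queue [9, 14, 12, 3, 17, 2, 4, 11, 15]
Visit 9; enqueue 18 → queue [14, 12, 3, 17, 2, 4, 11, 15, 18]
Visit 14 → queue [12, 3, 17, 2, 4, 11, 15, 18]
Visit 12 → queue [3, 17, 2, 4, 11, 15, 18]
Visit 3 → queue [17, 2, 4, 11, 15, 18]
Visit 17 → queue [2, 4, 11, 15, 18]
Visit 2 → queue [4, 11, 15, 18]
Visit 4 → queue [11, 15, 18]
Visit 11 → queue [15, 18]
Visit 15 → queue [18]
Visit 18 → queue []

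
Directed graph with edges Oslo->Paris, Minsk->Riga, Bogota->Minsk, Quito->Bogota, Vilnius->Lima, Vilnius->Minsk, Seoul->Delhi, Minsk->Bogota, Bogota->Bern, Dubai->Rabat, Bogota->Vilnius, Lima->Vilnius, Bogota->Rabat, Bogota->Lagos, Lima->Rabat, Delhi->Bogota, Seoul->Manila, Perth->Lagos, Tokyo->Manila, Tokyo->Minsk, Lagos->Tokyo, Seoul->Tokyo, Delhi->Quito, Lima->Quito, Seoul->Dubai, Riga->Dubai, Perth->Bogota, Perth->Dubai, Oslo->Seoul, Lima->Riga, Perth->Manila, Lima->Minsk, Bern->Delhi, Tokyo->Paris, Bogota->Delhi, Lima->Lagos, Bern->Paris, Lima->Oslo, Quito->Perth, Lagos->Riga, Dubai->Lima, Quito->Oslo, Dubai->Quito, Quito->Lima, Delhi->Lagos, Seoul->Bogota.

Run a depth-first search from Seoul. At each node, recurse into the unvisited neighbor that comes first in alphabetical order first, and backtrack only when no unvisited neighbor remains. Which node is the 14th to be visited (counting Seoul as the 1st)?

Visit Seoul
Seoul → Bogota
Bogota → Bern
Bern → Delhi
Delhi → Lagos
Lagos → Riga
Riga → Dubai
Dubai → Lima
Lima → Minsk
Lima → Oslo
Oslo → Paris
Lima → Quito
Quito → Perth
Perth → Manila
Lima → Rabat
Lima → Vilnius
Lagos → Tokyo

Visit order: Seoul, Bogota, Bern, Delhi, Lagos, Riga, Dubai, Lima, Minsk, Oslo, Paris, Quito, Perth, Manila, Rabat, Vilnius, Tokyo

Manila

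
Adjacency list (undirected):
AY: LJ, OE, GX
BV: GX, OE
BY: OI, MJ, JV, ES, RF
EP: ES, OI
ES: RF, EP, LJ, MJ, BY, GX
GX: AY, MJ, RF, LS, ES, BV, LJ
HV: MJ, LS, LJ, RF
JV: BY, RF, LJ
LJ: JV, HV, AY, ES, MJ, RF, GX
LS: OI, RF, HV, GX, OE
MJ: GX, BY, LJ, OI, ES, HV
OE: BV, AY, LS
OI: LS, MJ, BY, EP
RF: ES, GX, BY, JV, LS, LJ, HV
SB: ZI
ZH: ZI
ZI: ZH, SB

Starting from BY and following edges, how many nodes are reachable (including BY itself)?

BFS from BY visits: BY, OI, MJ, JV, ES, RF, LS, EP, GX, LJ, HV, OE, AY, BV
Reachable nodes: 14 of 17 total.

14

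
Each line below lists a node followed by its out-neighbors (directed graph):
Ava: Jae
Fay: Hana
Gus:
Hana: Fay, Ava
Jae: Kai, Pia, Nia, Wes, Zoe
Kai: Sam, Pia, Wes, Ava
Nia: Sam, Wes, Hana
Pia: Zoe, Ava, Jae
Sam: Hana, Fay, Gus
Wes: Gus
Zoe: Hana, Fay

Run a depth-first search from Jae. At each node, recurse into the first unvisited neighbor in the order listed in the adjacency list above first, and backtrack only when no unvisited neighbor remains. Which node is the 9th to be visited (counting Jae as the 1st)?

Visit Jae
Jae → Kai
Kai → Sam
Sam → Hana
Hana → Fay
Hana → Ava
Sam → Gus
Kai → Pia
Pia → Zoe
Kai → Wes
Jae → Nia

Visit order: Jae, Kai, Sam, Hana, Fay, Ava, Gus, Pia, Zoe, Wes, Nia

Zoe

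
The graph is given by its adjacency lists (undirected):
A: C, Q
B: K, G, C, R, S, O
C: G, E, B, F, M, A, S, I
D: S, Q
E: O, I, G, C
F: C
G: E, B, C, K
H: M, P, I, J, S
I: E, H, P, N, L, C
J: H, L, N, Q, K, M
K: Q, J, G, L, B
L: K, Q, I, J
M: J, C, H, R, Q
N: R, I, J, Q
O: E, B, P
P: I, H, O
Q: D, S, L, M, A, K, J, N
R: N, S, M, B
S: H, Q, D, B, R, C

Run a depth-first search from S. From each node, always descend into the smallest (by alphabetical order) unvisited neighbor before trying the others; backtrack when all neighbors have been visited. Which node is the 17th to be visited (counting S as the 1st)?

R

Visit S
S → B
B → C
C → A
A → Q
Q → D
Q → J
J → H
H → I
I → E
E → G
G → K
K → L
E → O
O → P
I → N
N → R
R → M
C → F

Visit order: S, B, C, A, Q, D, J, H, I, E, G, K, L, O, P, N, R, M, F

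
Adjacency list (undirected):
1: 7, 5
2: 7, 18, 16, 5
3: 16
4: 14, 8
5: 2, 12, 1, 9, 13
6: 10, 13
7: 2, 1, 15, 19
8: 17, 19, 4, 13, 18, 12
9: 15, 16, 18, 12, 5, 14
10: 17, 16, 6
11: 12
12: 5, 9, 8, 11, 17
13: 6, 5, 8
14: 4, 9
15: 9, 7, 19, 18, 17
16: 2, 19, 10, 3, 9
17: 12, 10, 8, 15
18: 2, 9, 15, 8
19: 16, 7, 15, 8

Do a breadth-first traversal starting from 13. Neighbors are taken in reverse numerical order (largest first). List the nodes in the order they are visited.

13 -> 8 -> 6 -> 5 -> 19 -> 18 -> 17 -> 12 -> 4 -> 10 -> 9 -> 2 -> 1 -> 16 -> 15 -> 7 -> 11 -> 14 -> 3

Visit 13; enqueue 8, 6, 5 → queue [8, 6, 5]
Visit 8; enqueue 19, 18, 17, 12, 4 → queue [6, 5, 19, 18, 17, 12, 4]
Visit 6; enqueue 10 → queue [5, 19, 18, 17, 12, 4, 10]
Visit 5; enqueue 9, 2, 1 → queue [19, 18, 17, 12, 4, 10, 9, 2, 1]
Visit 19; enqueue 16, 15, 7 → queue [18, 17, 12, 4, 10, 9, 2, 1, 16, 15, 7]
Visit 18 → queue [17, 12, 4, 10, 9, 2, 1, 16, 15, 7]
Visit 17 → queue [12, 4, 10, 9, 2, 1, 16, 15, 7]
Visit 12; enqueue 11 → queue [4, 10, 9, 2, 1, 16, 15, 7, 11]
Visit 4; enqueue 14 → queue [10, 9, 2, 1, 16, 15, 7, 11, 14]
Visit 10 → queue [9, 2, 1, 16, 15, 7, 11, 14]
Visit 9 → queue [2, 1, 16, 15, 7, 11, 14]
Visit 2 → queue [1, 16, 15, 7, 11, 14]
Visit 1 → queue [16, 15, 7, 11, 14]
Visit 16; enqueue 3 → queue [15, 7, 11, 14, 3]
Visit 15 → queue [7, 11, 14, 3]
Visit 7 → queue [11, 14, 3]
Visit 11 → queue [14, 3]
Visit 14 → queue [3]
Visit 3 → queue []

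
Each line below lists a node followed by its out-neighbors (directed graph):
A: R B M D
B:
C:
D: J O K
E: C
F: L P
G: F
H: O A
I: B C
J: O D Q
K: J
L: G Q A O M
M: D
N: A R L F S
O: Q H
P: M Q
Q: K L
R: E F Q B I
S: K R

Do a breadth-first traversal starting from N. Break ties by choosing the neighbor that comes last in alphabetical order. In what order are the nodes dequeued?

N S R L F A K Q I E B O M G P D J C H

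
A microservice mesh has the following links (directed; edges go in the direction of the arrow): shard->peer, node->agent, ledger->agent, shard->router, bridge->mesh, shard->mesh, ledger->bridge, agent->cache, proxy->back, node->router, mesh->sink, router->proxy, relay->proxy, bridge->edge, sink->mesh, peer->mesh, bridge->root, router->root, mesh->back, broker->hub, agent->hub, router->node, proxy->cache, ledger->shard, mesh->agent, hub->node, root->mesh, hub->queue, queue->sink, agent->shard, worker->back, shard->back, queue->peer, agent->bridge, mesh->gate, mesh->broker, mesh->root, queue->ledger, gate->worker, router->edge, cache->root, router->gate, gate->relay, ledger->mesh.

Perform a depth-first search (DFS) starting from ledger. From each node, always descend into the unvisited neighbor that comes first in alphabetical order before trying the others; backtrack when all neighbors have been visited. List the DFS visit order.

ledger agent bridge edge mesh back broker hub node router gate relay proxy cache root worker queue peer sink shard

Visit ledger
ledger → agent
agent → bridge
bridge → edge
bridge → mesh
mesh → back
mesh → broker
broker → hub
hub → node
node → router
router → gate
gate → relay
relay → proxy
proxy → cache
cache → root
gate → worker
hub → queue
queue → peer
queue → sink
agent → shard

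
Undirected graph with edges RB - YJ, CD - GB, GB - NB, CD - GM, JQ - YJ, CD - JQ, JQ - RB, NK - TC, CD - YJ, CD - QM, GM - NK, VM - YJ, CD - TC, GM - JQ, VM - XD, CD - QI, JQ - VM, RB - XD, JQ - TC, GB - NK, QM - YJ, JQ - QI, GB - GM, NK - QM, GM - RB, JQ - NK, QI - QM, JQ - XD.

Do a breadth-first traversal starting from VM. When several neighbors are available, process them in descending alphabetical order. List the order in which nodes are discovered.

Visit VM; enqueue YJ, XD, JQ → queue [YJ, XD, JQ]
Visit YJ; enqueue RB, QM, CD → queue [XD, JQ, RB, QM, CD]
Visit XD → queue [JQ, RB, QM, CD]
Visit JQ; enqueue TC, QI, NK, GM → queue [RB, QM, CD, TC, QI, NK, GM]
Visit RB → queue [QM, CD, TC, QI, NK, GM]
Visit QM → queue [CD, TC, QI, NK, GM]
Visit CD; enqueue GB → queue [TC, QI, NK, GM, GB]
Visit TC → queue [QI, NK, GM, GB]
Visit QI → queue [NK, GM, GB]
Visit NK → queue [GM, GB]
Visit GM → queue [GB]
Visit GB; enqueue NB → queue [NB]
Visit NB → queue []

VM, YJ, XD, JQ, RB, QM, CD, TC, QI, NK, GM, GB, NB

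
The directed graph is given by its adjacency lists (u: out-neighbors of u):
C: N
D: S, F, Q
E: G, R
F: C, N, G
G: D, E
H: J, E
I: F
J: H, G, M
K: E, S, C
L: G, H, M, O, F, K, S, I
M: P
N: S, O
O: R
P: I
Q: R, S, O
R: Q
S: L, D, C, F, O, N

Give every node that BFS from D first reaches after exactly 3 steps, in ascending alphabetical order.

E, H, I, K, M

Level 0: D
Level 1: F, Q, S
Level 2: C, G, L, N, O, R
Level 3: E, H, I, K, M
Level 4: J, P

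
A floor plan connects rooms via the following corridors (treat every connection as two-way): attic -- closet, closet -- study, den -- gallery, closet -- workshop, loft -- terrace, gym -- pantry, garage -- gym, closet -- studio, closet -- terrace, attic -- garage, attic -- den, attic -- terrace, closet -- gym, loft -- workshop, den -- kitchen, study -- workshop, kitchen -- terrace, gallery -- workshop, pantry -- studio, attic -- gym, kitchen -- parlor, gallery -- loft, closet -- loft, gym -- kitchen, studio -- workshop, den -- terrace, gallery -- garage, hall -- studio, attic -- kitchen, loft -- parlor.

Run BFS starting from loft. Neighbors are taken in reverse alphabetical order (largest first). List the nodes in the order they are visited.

loft, workshop, terrace, parlor, gallery, closet, study, studio, kitchen, den, attic, garage, gym, pantry, hall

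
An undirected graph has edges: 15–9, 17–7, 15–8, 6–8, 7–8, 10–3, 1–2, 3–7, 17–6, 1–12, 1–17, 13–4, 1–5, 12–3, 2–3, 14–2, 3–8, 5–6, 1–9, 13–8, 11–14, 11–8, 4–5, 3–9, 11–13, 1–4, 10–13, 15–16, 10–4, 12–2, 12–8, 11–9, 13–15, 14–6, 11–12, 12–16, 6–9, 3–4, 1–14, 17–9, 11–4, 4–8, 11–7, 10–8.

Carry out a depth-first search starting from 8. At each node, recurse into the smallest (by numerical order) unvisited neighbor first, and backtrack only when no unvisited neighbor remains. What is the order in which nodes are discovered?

Visit 8
8 → 3
3 → 2
2 → 1
1 → 4
4 → 5
5 → 6
6 → 9
9 → 11
11 → 7
7 → 17
11 → 12
12 → 16
16 → 15
15 → 13
13 → 10
11 → 14

8 -> 3 -> 2 -> 1 -> 4 -> 5 -> 6 -> 9 -> 11 -> 7 -> 17 -> 12 -> 16 -> 15 -> 13 -> 10 -> 14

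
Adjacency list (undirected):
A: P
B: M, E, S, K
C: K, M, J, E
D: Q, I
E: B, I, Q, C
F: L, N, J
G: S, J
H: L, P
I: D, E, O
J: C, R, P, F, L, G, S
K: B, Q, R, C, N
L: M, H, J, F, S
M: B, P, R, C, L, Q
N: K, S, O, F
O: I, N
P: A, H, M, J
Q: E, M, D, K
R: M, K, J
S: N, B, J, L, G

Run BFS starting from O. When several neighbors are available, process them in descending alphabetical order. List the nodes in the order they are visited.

Visit O; enqueue N, I → queue [N, I]
Visit N; enqueue S, K, F → queue [I, S, K, F]
Visit I; enqueue E, D → queue [S, K, F, E, D]
Visit S; enqueue L, J, G, B → queue [K, F, E, D, L, J, G, B]
Visit K; enqueue R, Q, C → queue [F, E, D, L, J, G, B, R, Q, C]
Visit F → queue [E, D, L, J, G, B, R, Q, C]
Visit E → queue [D, L, J, G, B, R, Q, C]
Visit D → queue [L, J, G, B, R, Q, C]
Visit L; enqueue M, H → queue [J, G, B, R, Q, C, M, H]
Visit J; enqueue P → queue [G, B, R, Q, C, M, H, P]
Visit G → queue [B, R, Q, C, M, H, P]
Visit B → queue [R, Q, C, M, H, P]
Visit R → queue [Q, C, M, H, P]
Visit Q → queue [C, M, H, P]
Visit C → queue [M, H, P]
Visit M → queue [H, P]
Visit H → queue [P]
Visit P; enqueue A → queue [A]
Visit A → queue []

O, N, I, S, K, F, E, D, L, J, G, B, R, Q, C, M, H, P, A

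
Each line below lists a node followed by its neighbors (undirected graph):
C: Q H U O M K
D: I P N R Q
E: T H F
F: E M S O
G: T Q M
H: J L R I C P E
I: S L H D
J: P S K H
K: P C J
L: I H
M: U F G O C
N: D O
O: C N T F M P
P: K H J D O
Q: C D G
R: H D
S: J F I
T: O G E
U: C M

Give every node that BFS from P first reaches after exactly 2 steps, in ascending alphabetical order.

Level 0: P
Level 1: D, H, J, K, O
Level 2: C, E, F, I, L, M, N, Q, R, S, T
Level 3: G, U

C, E, F, I, L, M, N, Q, R, S, T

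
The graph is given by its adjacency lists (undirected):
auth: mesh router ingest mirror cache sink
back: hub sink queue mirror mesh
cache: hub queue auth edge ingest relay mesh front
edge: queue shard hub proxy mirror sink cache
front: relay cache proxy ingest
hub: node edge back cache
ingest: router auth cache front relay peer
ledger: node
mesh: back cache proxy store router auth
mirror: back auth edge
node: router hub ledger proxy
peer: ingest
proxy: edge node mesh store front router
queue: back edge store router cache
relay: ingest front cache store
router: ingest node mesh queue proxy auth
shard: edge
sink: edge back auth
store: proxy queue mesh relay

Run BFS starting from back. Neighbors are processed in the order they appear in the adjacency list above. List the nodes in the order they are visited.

Visit back; enqueue hub, sink, queue, mirror, mesh → queue [hub, sink, queue, mirror, mesh]
Visit hub; enqueue node, edge, cache → queue [sink, queue, mirror, mesh, node, edge, cache]
Visit sink; enqueue auth → queue [queue, mirror, mesh, node, edge, cache, auth]
Visit queue; enqueue store, router → queue [mirror, mesh, node, edge, cache, auth, store, router]
Visit mirror → queue [mesh, node, edge, cache, auth, store, router]
Visit mesh; enqueue proxy → queue [node, edge, cache, auth, store, router, proxy]
Visit node; enqueue ledger → queue [edge, cache, auth, store, router, proxy, ledger]
Visit edge; enqueue shard → queue [cache, auth, store, router, proxy, ledger, shard]
Visit cache; enqueue ingest, relay, front → queue [auth, store, router, proxy, ledger, shard, ingest, relay, front]
Visit auth → queue [store, router, proxy, ledger, shard, ingest, relay, front]
Visit store → queue [router, proxy, ledger, shard, ingest, relay, front]
Visit router → queue [proxy, ledger, shard, ingest, relay, front]
Visit proxy → queue [ledger, shard, ingest, relay, front]
Visit ledger → queue [shard, ingest, relay, front]
Visit shard → queue [ingest, relay, front]
Visit ingest; enqueue peer → queue [relay, front, peer]
Visit relay → queue [front, peer]
Visit front → queue [peer]
Visit peer → queue []

back → hub → sink → queue → mirror → mesh → node → edge → cache → auth → store → router → proxy → ledger → shard → ingest → relay → front → peer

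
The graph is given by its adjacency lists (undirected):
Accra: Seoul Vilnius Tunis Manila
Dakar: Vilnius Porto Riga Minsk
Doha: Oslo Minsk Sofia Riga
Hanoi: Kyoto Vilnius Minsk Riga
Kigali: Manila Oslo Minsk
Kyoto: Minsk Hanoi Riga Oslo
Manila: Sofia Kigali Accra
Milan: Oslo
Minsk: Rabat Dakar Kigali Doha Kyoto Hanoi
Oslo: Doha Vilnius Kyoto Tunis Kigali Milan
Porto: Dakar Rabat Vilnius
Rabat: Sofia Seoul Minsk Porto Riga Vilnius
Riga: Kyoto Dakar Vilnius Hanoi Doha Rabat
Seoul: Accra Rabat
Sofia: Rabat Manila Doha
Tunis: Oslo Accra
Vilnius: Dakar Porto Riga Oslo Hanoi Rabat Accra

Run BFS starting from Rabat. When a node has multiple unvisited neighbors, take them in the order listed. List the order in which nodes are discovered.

Rabat → Sofia → Seoul → Minsk → Porto → Riga → Vilnius → Manila → Doha → Accra → Dakar → Kigali → Kyoto → Hanoi → Oslo → Tunis → Milan

Visit Rabat; enqueue Sofia, Seoul, Minsk, Porto, Riga, Vilnius → queue [Sofia, Seoul, Minsk, Porto, Riga, Vilnius]
Visit Sofia; enqueue Manila, Doha → queue [Seoul, Minsk, Porto, Riga, Vilnius, Manila, Doha]
Visit Seoul; enqueue Accra → queue [Minsk, Porto, Riga, Vilnius, Manila, Doha, Accra]
Visit Minsk; enqueue Dakar, Kigali, Kyoto, Hanoi → queue [Porto, Riga, Vilnius, Manila, Doha, Accra, Dakar, Kigali, Kyoto, Hanoi]
Visit Porto → queue [Riga, Vilnius, Manila, Doha, Accra, Dakar, Kigali, Kyoto, Hanoi]
Visit Riga → queue [Vilnius, Manila, Doha, Accra, Dakar, Kigali, Kyoto, Hanoi]
Visit Vilnius; enqueue Oslo → queue [Manila, Doha, Accra, Dakar, Kigali, Kyoto, Hanoi, Oslo]
Visit Manila → queue [Doha, Accra, Dakar, Kigali, Kyoto, Hanoi, Oslo]
Visit Doha → queue [Accra, Dakar, Kigali, Kyoto, Hanoi, Oslo]
Visit Accra; enqueue Tunis → queue [Dakar, Kigali, Kyoto, Hanoi, Oslo, Tunis]
Visit Dakar → queue [Kigali, Kyoto, Hanoi, Oslo, Tunis]
Visit Kigali → queue [Kyoto, Hanoi, Oslo, Tunis]
Visit Kyoto → queue [Hanoi, Oslo, Tunis]
Visit Hanoi → queue [Oslo, Tunis]
Visit Oslo; enqueue Milan → queue [Tunis, Milan]
Visit Tunis → queue [Milan]
Visit Milan → queue []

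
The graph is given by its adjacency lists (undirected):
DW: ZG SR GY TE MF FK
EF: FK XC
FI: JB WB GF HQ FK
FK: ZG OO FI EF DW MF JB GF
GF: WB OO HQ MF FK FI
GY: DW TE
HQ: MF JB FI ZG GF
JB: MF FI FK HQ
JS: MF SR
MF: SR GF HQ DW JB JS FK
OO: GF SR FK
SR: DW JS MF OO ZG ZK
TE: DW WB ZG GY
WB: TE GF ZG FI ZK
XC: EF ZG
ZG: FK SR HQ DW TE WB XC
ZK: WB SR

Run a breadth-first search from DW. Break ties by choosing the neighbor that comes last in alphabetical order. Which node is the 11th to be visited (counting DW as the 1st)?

Visit DW; enqueue ZG, TE, SR, MF, GY, FK → queue [ZG, TE, SR, MF, GY, FK]
Visit ZG; enqueue XC, WB, HQ → queue [TE, SR, MF, GY, FK, XC, WB, HQ]
Visit TE → queue [SR, MF, GY, FK, XC, WB, HQ]
Visit SR; enqueue ZK, OO, JS → queue [MF, GY, FK, XC, WB, HQ, ZK, OO, JS]
Visit MF; enqueue JB, GF → queue [GY, FK, XC, WB, HQ, ZK, OO, JS, JB, GF]
Visit GY → queue [FK, XC, WB, HQ, ZK, OO, JS, JB, GF]
Visit FK; enqueue FI, EF → queue [XC, WB, HQ, ZK, OO, JS, JB, GF, FI, EF]
Visit XC → queue [WB, HQ, ZK, OO, JS, JB, GF, FI, EF]
Visit WB → queue [HQ, ZK, OO, JS, JB, GF, FI, EF]
Visit HQ → queue [ZK, OO, JS, JB, GF, FI, EF]
Visit ZK → queue [OO, JS, JB, GF, FI, EF]
Visit OO → queue [JS, JB, GF, FI, EF]
Visit JS → queue [JB, GF, FI, EF]
Visit JB → queue [GF, FI, EF]
Visit GF → queue [FI, EF]
Visit FI → queue [EF]
Visit EF → queue []

Visit order: DW, ZG, TE, SR, MF, GY, FK, XC, WB, HQ, ZK, OO, JS, JB, GF, FI, EF

ZK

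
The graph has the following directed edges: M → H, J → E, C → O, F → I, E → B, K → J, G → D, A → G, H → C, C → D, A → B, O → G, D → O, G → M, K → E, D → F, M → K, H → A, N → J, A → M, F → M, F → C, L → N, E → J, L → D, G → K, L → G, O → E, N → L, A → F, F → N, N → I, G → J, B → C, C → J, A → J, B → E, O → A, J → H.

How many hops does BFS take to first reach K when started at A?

2

Level 0: A
Level 1: B, F, G, J, M
Level 2: C, D, E, H, I, K, N
Level 3: L, O
K first appears at level 2.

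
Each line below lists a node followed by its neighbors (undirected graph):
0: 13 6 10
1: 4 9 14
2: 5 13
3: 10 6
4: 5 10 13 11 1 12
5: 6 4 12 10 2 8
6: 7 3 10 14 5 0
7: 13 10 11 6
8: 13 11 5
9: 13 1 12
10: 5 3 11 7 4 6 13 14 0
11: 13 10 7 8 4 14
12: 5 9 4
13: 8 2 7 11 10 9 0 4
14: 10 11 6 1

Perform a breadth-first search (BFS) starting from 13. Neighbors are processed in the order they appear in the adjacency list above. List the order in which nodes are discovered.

13 8 2 7 11 10 9 0 4 5 6 14 3 1 12

Visit 13; enqueue 8, 2, 7, 11, 10, 9, 0, 4 → queue [8, 2, 7, 11, 10, 9, 0, 4]
Visit 8; enqueue 5 → queue [2, 7, 11, 10, 9, 0, 4, 5]
Visit 2 → queue [7, 11, 10, 9, 0, 4, 5]
Visit 7; enqueue 6 → queue [11, 10, 9, 0, 4, 5, 6]
Visit 11; enqueue 14 → queue [10, 9, 0, 4, 5, 6, 14]
Visit 10; enqueue 3 → queue [9, 0, 4, 5, 6, 14, 3]
Visit 9; enqueue 1, 12 → queue [0, 4, 5, 6, 14, 3, 1, 12]
Visit 0 → queue [4, 5, 6, 14, 3, 1, 12]
Visit 4 → queue [5, 6, 14, 3, 1, 12]
Visit 5 → queue [6, 14, 3, 1, 12]
Visit 6 → queue [14, 3, 1, 12]
Visit 14 → queue [3, 1, 12]
Visit 3 → queue [1, 12]
Visit 1 → queue [12]
Visit 12 → queue []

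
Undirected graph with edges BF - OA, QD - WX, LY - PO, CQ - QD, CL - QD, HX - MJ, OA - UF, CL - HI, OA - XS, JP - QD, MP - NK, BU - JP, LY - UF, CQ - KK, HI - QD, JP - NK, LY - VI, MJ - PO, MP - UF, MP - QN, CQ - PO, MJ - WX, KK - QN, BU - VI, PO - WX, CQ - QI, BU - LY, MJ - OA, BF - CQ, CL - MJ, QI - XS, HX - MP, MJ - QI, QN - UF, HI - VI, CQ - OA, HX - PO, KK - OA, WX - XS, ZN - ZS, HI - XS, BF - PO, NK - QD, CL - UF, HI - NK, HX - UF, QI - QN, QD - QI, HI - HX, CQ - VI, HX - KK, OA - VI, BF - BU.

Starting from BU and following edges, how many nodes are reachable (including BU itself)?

BFS from BU visits: BU, VI, LY, JP, BF, OA, HI, CQ, UF, PO, QD, NK, XS, MJ, KK, HX, CL, QI, QN, MP, WX
Reachable nodes: 21 of 23 total.

21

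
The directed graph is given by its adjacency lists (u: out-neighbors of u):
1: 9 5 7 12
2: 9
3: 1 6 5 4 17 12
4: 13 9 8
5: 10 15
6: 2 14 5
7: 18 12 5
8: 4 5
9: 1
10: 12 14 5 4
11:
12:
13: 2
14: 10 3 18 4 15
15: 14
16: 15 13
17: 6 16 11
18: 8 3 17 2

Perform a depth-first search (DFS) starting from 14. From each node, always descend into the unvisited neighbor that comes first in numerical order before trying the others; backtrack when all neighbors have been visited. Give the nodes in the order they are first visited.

14 → 3 → 1 → 5 → 10 → 4 → 8 → 9 → 13 → 2 → 12 → 15 → 7 → 18 → 17 → 6 → 11 → 16

Visit 14
14 → 3
3 → 1
1 → 5
5 → 10
10 → 4
4 → 8
4 → 9
4 → 13
13 → 2
10 → 12
5 → 15
1 → 7
7 → 18
18 → 17
17 → 6
17 → 11
17 → 16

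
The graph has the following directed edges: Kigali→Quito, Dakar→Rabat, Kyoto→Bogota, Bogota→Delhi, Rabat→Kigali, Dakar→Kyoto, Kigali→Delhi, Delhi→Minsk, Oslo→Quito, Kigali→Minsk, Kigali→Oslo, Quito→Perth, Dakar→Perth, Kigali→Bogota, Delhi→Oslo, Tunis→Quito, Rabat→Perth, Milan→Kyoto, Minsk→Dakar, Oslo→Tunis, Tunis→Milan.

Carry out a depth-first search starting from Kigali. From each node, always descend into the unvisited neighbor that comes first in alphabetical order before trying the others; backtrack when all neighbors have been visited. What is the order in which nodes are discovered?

Kigali, Bogota, Delhi, Minsk, Dakar, Kyoto, Perth, Rabat, Oslo, Quito, Tunis, Milan

Visit Kigali
Kigali → Bogota
Bogota → Delhi
Delhi → Minsk
Minsk → Dakar
Dakar → Kyoto
Dakar → Perth
Dakar → Rabat
Delhi → Oslo
Oslo → Quito
Oslo → Tunis
Tunis → Milan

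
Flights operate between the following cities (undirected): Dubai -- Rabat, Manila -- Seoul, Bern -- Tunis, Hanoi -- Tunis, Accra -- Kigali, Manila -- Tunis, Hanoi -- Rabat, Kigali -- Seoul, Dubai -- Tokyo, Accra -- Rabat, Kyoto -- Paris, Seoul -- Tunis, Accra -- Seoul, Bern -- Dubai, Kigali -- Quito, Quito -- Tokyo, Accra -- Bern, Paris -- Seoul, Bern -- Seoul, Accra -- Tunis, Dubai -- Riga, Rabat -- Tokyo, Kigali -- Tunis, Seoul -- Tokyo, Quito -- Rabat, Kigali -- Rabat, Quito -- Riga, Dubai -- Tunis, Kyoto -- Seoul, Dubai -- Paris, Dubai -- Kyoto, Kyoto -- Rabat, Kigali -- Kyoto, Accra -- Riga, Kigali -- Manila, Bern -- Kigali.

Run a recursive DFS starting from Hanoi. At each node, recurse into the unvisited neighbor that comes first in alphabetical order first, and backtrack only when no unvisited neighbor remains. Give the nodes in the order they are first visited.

Hanoi, Rabat, Accra, Bern, Dubai, Kyoto, Kigali, Manila, Seoul, Paris, Tokyo, Quito, Riga, Tunis

Visit Hanoi
Hanoi → Rabat
Rabat → Accra
Accra → Bern
Bern → Dubai
Dubai → Kyoto
Kyoto → Kigali
Kigali → Manila
Manila → Seoul
Seoul → Paris
Seoul → Tokyo
Tokyo → Quito
Quito → Riga
Seoul → Tunis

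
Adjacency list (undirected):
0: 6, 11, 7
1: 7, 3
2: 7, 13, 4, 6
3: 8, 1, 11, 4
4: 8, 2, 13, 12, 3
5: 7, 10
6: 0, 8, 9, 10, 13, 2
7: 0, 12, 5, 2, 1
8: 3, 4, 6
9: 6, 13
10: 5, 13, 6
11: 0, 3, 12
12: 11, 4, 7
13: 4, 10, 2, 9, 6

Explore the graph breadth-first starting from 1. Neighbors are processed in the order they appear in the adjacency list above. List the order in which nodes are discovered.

1, 7, 3, 0, 12, 5, 2, 8, 11, 4, 6, 10, 13, 9

Visit 1; enqueue 7, 3 → queue [7, 3]
Visit 7; enqueue 0, 12, 5, 2 → queue [3, 0, 12, 5, 2]
Visit 3; enqueue 8, 11, 4 → queue [0, 12, 5, 2, 8, 11, 4]
Visit 0; enqueue 6 → queue [12, 5, 2, 8, 11, 4, 6]
Visit 12 → queue [5, 2, 8, 11, 4, 6]
Visit 5; enqueue 10 → queue [2, 8, 11, 4, 6, 10]
Visit 2; enqueue 13 → queue [8, 11, 4, 6, 10, 13]
Visit 8 → queue [11, 4, 6, 10, 13]
Visit 11 → queue [4, 6, 10, 13]
Visit 4 → queue [6, 10, 13]
Visit 6; enqueue 9 → queue [10, 13, 9]
Visit 10 → queue [13, 9]
Visit 13 → queue [9]
Visit 9 → queue []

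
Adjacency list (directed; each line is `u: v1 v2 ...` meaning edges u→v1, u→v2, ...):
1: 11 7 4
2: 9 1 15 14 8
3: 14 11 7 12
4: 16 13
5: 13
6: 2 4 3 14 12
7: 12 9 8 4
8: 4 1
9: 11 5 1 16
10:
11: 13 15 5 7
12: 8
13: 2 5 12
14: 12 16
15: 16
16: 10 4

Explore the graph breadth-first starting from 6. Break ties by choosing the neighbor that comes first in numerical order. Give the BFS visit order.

Visit 6; enqueue 2, 3, 4, 12, 14 → queue [2, 3, 4, 12, 14]
Visit 2; enqueue 1, 8, 9, 15 → queue [3, 4, 12, 14, 1, 8, 9, 15]
Visit 3; enqueue 7, 11 → queue [4, 12, 14, 1, 8, 9, 15, 7, 11]
Visit 4; enqueue 13, 16 → queue [12, 14, 1, 8, 9, 15, 7, 11, 13, 16]
Visit 12 → queue [14, 1, 8, 9, 15, 7, 11, 13, 16]
Visit 14 → queue [1, 8, 9, 15, 7, 11, 13, 16]
Visit 1 → queue [8, 9, 15, 7, 11, 13, 16]
Visit 8 → queue [9, 15, 7, 11, 13, 16]
Visit 9; enqueue 5 → queue [15, 7, 11, 13, 16, 5]
Visit 15 → queue [7, 11, 13, 16, 5]
Visit 7 → queue [11, 13, 16, 5]
Visit 11 → queue [13, 16, 5]
Visit 13 → queue [16, 5]
Visit 16; enqueue 10 → queue [5, 10]
Visit 5 → queue [10]
Visit 10 → queue []

6 -> 2 -> 3 -> 4 -> 12 -> 14 -> 1 -> 8 -> 9 -> 15 -> 7 -> 11 -> 13 -> 16 -> 5 -> 10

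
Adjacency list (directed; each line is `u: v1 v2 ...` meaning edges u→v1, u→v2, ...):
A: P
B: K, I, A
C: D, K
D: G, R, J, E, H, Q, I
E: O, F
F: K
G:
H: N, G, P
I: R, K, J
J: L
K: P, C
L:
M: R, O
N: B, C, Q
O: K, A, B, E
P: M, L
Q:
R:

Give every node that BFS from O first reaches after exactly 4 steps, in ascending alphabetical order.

G, H, Q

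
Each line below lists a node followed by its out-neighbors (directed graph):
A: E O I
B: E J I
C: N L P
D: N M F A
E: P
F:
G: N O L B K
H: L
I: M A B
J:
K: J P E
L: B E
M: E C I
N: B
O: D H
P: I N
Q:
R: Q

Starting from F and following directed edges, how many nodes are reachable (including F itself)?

1

BFS from F visits: F
Reachable nodes: 1 of 18 total.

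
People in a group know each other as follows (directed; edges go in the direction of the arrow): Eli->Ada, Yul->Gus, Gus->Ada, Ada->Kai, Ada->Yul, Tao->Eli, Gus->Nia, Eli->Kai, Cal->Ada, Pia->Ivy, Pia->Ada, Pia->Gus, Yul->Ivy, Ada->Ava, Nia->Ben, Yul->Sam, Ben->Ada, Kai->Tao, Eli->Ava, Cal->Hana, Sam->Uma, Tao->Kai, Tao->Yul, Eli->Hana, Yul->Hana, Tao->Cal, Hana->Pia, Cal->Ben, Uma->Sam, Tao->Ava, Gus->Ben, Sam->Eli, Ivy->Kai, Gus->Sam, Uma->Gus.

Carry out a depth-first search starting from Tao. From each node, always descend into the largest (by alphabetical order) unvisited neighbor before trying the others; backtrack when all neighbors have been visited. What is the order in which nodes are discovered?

Tao, Yul, Sam, Uma, Gus, Nia, Ben, Ada, Kai, Ava, Eli, Hana, Pia, Ivy, Cal

Visit Tao
Tao → Yul
Yul → Sam
Sam → Uma
Uma → Gus
Gus → Nia
Nia → Ben
Ben → Ada
Ada → Kai
Ada → Ava
Sam → Eli
Eli → Hana
Hana → Pia
Pia → Ivy
Tao → Cal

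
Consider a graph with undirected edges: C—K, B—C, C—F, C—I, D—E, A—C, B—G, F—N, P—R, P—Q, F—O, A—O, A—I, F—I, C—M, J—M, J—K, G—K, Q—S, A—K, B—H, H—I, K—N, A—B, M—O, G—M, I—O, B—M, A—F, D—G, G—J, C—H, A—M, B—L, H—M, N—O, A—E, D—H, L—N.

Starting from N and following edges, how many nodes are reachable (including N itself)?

BFS from N visits: N, O, L, K, F, M, I, A, B, J, G, C, H, E, D
Reachable nodes: 15 of 19 total.

15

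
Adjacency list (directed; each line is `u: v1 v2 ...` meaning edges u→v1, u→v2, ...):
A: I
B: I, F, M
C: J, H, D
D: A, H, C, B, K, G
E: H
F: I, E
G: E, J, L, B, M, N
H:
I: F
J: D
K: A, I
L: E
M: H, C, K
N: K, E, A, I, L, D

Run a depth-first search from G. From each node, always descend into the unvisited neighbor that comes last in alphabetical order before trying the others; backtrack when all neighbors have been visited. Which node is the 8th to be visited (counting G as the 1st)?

Visit G
G → N
N → L
L → E
E → H
N → K
K → I
I → F
K → A
N → D
D → C
C → J
D → B
B → M

Visit order: G, N, L, E, H, K, I, F, A, D, C, J, B, M

F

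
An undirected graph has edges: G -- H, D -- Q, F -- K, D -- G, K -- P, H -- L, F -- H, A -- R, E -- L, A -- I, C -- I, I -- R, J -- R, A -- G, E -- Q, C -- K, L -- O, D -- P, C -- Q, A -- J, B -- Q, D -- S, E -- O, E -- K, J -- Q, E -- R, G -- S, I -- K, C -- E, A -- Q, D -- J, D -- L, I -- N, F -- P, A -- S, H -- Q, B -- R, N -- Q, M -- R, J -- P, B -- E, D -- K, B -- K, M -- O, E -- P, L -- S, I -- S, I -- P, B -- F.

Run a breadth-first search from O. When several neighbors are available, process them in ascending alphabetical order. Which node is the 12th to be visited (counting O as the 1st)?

Visit O; enqueue E, L, M → queue [E, L, M]
Visit E; enqueue B, C, K, P, Q, R → queue [L, M, B, C, K, P, Q, R]
Visit L; enqueue D, H, S → queue [M, B, C, K, P, Q, R, D, H, S]
Visit M → queue [B, C, K, P, Q, R, D, H, S]
Visit B; enqueue F → queue [C, K, P, Q, R, D, H, S, F]
Visit C; enqueue I → queue [K, P, Q, R, D, H, S, F, I]
Visit K → queue [P, Q, R, D, H, S, F, I]
Visit P; enqueue J → queue [Q, R, D, H, S, F, I, J]
Visit Q; enqueue A, N → queue [R, D, H, S, F, I, J, A, N]
Visit R → queue [D, H, S, F, I, J, A, N]
Visit D; enqueue G → queue [H, S, F, I, J, A, N, G]
Visit H → queue [S, F, I, J, A, N, G]
Visit S → queue [F, I, J, A, N, G]
Visit F → queue [I, J, A, N, G]
Visit I → queue [J, A, N, G]
Visit J → queue [A, N, G]
Visit A → queue [N, G]
Visit N → queue [G]
Visit G → queue []

Visit order: O, E, L, M, B, C, K, P, Q, R, D, H, S, F, I, J, A, N, G

H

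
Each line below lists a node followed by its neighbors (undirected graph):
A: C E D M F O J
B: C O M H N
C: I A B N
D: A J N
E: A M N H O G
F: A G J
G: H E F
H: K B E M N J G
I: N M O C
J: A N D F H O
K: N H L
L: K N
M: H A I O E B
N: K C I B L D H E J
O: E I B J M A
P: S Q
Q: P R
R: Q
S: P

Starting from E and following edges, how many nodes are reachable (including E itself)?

BFS from E visits: E, A, M, N, H, O, G, C, D, F, J, I, B, K, L
Reachable nodes: 15 of 19 total.

15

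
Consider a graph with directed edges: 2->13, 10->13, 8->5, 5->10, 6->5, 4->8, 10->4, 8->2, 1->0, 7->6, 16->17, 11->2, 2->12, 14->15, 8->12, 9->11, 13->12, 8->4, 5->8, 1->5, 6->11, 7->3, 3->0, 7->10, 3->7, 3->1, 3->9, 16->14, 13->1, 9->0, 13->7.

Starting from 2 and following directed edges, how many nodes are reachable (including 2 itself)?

BFS from 2 visits: 2, 12, 13, 1, 7, 0, 5, 3, 6, 10, 8, 9, 11, 4
Reachable nodes: 14 of 18 total.

14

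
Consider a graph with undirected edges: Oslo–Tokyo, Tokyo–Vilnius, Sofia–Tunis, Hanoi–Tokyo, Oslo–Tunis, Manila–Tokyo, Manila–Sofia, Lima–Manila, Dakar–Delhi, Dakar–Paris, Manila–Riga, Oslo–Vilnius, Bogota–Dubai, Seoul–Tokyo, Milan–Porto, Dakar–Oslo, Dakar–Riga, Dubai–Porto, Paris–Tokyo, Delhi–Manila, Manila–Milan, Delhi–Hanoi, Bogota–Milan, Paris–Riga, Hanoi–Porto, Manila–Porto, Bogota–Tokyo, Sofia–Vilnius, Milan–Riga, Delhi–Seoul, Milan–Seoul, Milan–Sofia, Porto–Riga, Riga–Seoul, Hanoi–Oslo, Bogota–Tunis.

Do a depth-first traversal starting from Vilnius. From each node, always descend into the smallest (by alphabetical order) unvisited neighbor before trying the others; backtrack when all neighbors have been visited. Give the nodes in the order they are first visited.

Visit Vilnius
Vilnius → Oslo
Oslo → Dakar
Dakar → Delhi
Delhi → Hanoi
Hanoi → Porto
Porto → Dubai
Dubai → Bogota
Bogota → Milan
Milan → Manila
Manila → Lima
Manila → Riga
Riga → Paris
Paris → Tokyo
Tokyo → Seoul
Manila → Sofia
Sofia → Tunis

Vilnius, Oslo, Dakar, Delhi, Hanoi, Porto, Dubai, Bogota, Milan, Manila, Lima, Riga, Paris, Tokyo, Seoul, Sofia, Tunis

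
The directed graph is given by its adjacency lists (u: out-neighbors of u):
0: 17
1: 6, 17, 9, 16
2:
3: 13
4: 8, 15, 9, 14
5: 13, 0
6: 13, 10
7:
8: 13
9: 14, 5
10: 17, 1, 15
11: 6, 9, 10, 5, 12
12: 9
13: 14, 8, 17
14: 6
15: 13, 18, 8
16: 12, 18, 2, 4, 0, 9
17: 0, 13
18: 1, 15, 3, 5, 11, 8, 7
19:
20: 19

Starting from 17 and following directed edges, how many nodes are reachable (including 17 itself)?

19

BFS from 17 visits: 17, 0, 13, 14, 8, 6, 10, 1, 15, 9, 16, 18, 5, 12, 2, 4, 3, 11, 7
Reachable nodes: 19 of 21 total.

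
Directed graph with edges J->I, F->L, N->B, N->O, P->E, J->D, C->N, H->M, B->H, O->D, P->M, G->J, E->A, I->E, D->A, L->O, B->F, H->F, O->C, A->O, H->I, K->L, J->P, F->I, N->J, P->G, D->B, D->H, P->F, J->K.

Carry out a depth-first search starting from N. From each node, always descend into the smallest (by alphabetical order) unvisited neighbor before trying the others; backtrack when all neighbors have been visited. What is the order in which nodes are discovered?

Visit N
N → B
B → F
F → I
I → E
E → A
A → O
O → C
O → D
D → H
H → M
F → L
N → J
J → K
J → P
P → G

N → B → F → I → E → A → O → C → D → H → M → L → J → K → P → G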